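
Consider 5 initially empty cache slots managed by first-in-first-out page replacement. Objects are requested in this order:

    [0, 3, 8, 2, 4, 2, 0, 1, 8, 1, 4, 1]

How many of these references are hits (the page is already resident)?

0 -> miss, frames [0]
3 -> miss, frames [0, 3]
8 -> miss, frames [0, 3, 8]
2 -> miss, frames [0, 3, 8, 2]
4 -> miss, frames [0, 3, 8, 2, 4]
2 -> hit
0 -> hit
1 -> miss, evict 0, frames [3, 8, 2, 4, 1]
8 -> hit
1 -> hit
4 -> hit
1 -> hit
Hits: 6.

6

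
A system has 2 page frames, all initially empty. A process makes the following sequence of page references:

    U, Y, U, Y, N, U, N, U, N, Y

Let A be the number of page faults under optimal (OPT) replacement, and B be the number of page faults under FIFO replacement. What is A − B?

Under OPT: F F . . F . . . . F → 4 faults.
Under FIFO: F F . . F F . . . F → 5 faults.
A − B = 4 − 5 = -1.

-1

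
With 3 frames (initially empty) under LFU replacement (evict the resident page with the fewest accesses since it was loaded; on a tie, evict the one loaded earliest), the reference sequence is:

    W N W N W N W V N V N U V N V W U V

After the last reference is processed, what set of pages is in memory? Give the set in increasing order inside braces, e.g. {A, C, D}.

W → fault, frames [W]
N → fault, frames [W, N]
W → hit
N → hit
W → hit
N → hit
W → hit
V → fault, frames [W, N, V]
N → hit
V → hit
N → hit
U → fault, evict V, frames [W, N, U]
V → fault, evict U, frames [W, N, V]
N → hit
V → hit
W → hit
U → fault, evict V, frames [W, N, U]
V → fault, evict U, frames [W, N, V]

{N, V, W}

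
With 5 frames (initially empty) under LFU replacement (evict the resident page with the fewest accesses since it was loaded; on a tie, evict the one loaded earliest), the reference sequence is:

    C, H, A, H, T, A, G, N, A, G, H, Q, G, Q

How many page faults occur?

C → miss, frames {C}
H → miss, frames {C,H}
A → miss, frames {C,H,A}
H → hit
T → miss, frames {C,H,A,T}
A → hit
G → miss, frames {C,H,A,T,G}
N → miss, evict C, frames {H,A,T,G,N}
A → hit
G → hit
H → hit
Q → miss, evict T, frames {H,A,G,N,Q}
G → hit
Q → hit
Page faults: 7.

7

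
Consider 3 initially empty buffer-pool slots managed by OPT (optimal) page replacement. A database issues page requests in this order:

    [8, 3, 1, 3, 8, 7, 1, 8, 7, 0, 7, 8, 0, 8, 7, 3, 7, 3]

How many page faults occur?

8 → fault, frames {8}
3 → fault, frames {8,3}
1 → fault, frames {8,3,1}
3 → hit
8 → hit
7 → fault, evict 3, frames {8,1,7}
1 → hit
8 → hit
7 → hit
0 → fault, evict 1, frames {8,7,0}
7 → hit
8 → hit
0 → hit
8 → hit
7 → hit
3 → fault, evict 0, frames {8,7,3}
7 → hit
3 → hit
Page faults: 6.

6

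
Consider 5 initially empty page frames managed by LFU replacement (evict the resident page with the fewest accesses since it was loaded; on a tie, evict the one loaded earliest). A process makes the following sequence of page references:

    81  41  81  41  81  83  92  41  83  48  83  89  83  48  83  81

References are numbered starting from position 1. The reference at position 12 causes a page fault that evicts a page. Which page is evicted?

pos 1: 81 -> miss, frames {81}
pos 2: 41 -> miss, frames {81,41}
pos 3: 81 -> hit
pos 4: 41 -> hit
pos 5: 81 -> hit
pos 6: 83 -> miss, frames {81,41,83}
pos 7: 92 -> miss, frames {81,41,83,92}
pos 8: 41 -> hit
pos 9: 83 -> hit
pos 10: 48 -> miss, frames {81,41,83,92,48}
pos 11: 83 -> hit
pos 12: 89 -> miss, evict 92, frames {81,41,83,48,89}
At position 12, page 92 is evicted.

92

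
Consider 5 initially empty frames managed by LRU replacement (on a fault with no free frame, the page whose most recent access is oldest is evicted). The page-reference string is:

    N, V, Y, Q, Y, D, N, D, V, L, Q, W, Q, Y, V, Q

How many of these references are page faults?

9

N -> fault, frames {N}
V -> fault, frames {N,V}
Y -> fault, frames {N,V,Y}
Q -> fault, frames {N,V,Y,Q}
Y -> hit
D -> fault, frames {N,V,Q,Y,D}
N -> hit
D -> hit
V -> hit
L -> fault, evict Q, frames {Y,N,D,V,L}
Q -> fault, evict Y, frames {N,D,V,L,Q}
W -> fault, evict N, frames {D,V,L,Q,W}
Q -> hit
Y -> fault, evict D, frames {V,L,W,Q,Y}
V -> hit
Q -> hit
Page faults: 9.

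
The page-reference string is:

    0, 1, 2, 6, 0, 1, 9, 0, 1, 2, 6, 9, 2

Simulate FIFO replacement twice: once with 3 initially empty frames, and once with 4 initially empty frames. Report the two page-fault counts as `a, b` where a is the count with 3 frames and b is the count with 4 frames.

9, 10

3 frames: F F F F F F F . . F F . . → 9 faults.
4 frames: F F F F . . F F F F F F . → 10 faults.
10 > 9: adding a frame increased faults — Belady's anomaly.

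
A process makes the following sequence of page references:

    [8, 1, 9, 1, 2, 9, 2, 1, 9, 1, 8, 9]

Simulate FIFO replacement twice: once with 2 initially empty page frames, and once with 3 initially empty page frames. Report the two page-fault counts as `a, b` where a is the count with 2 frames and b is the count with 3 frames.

2 frames: F F F . F . . F F . F . → 7 faults.
3 frames: F F F . F . . . . . F . → 5 faults.
5 < 7: adding a frame reduced faults, as is typical.

7, 5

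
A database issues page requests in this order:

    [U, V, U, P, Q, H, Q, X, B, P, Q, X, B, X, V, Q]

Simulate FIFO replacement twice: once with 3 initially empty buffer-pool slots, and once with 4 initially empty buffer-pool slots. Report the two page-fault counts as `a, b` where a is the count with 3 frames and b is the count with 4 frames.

3 frames: F F . F F F . F F F F F F . F F → 13 faults.
4 frames: F F . F F F . F F F F . . . F . → 10 faults.
10 < 13: adding a frame reduced faults, as is typical.

13, 10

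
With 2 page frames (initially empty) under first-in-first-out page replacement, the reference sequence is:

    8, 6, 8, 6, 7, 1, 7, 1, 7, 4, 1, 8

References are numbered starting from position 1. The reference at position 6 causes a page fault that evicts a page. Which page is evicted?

6

pos 1: 8: fault, frames (8)
pos 2: 6: fault, frames (8 6)
pos 3: 8: hit
pos 4: 6: hit
pos 5: 7: fault, evict 8, frames (6 7)
pos 6: 1: fault, evict 6, frames (7 1)
At position 6, page 6 is evicted.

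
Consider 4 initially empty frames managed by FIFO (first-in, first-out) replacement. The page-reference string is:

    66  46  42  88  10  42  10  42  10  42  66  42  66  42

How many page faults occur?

66: fault, frames [66]
46: fault, frames [66, 46]
42: fault, frames [66, 46, 42]
88: fault, frames [66, 46, 42, 88]
10: fault, evict 66, frames [46, 42, 88, 10]
42: hit
10: hit
42: hit
10: hit
42: hit
66: fault, evict 46, frames [42, 88, 10, 66]
42: hit
66: hit
42: hit
Page faults: 6.

6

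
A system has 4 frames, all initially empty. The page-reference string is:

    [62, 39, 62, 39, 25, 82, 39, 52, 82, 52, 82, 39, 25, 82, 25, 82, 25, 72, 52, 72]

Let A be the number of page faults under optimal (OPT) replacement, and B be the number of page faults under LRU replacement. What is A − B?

Under OPT: F F . . F F . F . . . . . . . . . F . . → 6 faults.
Under LRU: F F . . F F . F . . . . . . . . . F F . → 7 faults.
A − B = 6 − 7 = -1.

-1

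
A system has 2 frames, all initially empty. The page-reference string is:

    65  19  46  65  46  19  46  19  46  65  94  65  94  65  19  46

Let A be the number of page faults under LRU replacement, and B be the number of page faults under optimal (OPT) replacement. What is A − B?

1

Under LRU: F F F F . F . . . F F . . . F F → 9 faults.
Under OPT: F F F . . F . . . F F . . . F F → 8 faults.
A − B = 9 − 8 = 1.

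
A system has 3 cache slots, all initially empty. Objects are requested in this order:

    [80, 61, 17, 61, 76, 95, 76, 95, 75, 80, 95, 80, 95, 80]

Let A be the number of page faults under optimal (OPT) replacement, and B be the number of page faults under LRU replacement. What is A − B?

Under OPT: F F F . F F . . F . . . . . → 6 faults.
Under LRU: F F F . F F . . F F . . . . → 7 faults.
A − B = 6 − 7 = -1.

-1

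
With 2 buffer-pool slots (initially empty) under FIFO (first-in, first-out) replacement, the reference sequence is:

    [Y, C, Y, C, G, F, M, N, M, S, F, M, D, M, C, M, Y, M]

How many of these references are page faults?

13

Y -> miss, frames (Y)
C -> miss, frames (Y C)
Y -> hit
C -> hit
G -> miss, evict Y, frames (C G)
F -> miss, evict C, frames (G F)
M -> miss, evict G, frames (F M)
N -> miss, evict F, frames (M N)
M -> hit
S -> miss, evict M, frames (N S)
F -> miss, evict N, frames (S F)
M -> miss, evict S, frames (F M)
D -> miss, evict F, frames (M D)
M -> hit
C -> miss, evict M, frames (D C)
M -> miss, evict D, frames (C M)
Y -> miss, evict C, frames (M Y)
M -> hit
Page faults: 13.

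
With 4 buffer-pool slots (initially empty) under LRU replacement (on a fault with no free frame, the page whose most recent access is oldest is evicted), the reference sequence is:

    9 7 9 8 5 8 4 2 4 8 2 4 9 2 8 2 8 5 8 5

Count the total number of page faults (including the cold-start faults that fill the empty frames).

8

9 -> fault, frames (9)
7 -> fault, frames (9 7)
9 -> hit
8 -> fault, frames (7 9 8)
5 -> fault, frames (7 9 8 5)
8 -> hit
4 -> fault, evict 7, frames (9 5 8 4)
2 -> fault, evict 9, frames (5 8 4 2)
4 -> hit
8 -> hit
2 -> hit
4 -> hit
9 -> fault, evict 5, frames (8 2 4 9)
2 -> hit
8 -> hit
2 -> hit
8 -> hit
5 -> fault, evict 4, frames (9 2 8 5)
8 -> hit
5 -> hit
Page faults: 8.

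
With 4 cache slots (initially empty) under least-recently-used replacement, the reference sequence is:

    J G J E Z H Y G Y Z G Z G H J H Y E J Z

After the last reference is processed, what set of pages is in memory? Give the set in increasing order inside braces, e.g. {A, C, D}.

J: fault, frames [J]
G: fault, frames [J, G]
J: hit
E: fault, frames [G, J, E]
Z: fault, frames [G, J, E, Z]
H: fault, evict G, frames [J, E, Z, H]
Y: fault, evict J, frames [E, Z, H, Y]
G: fault, evict E, frames [Z, H, Y, G]
Y: hit
Z: hit
G: hit
Z: hit
G: hit
H: hit
J: fault, evict Y, frames [Z, G, H, J]
H: hit
Y: fault, evict Z, frames [G, J, H, Y]
E: fault, evict G, frames [J, H, Y, E]
J: hit
Z: fault, evict H, frames [Y, E, J, Z]

{E, J, Y, Z}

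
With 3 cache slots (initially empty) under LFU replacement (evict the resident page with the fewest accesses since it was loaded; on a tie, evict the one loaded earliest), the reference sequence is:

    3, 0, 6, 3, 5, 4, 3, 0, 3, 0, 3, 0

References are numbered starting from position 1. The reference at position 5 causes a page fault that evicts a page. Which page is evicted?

0

pos 1: 3 -> miss, frames [3]
pos 2: 0 -> miss, frames [3, 0]
pos 3: 6 -> miss, frames [3, 0, 6]
pos 4: 3 -> hit
pos 5: 5 -> miss, evict 0, frames [3, 6, 5]
At position 5, page 0 is evicted.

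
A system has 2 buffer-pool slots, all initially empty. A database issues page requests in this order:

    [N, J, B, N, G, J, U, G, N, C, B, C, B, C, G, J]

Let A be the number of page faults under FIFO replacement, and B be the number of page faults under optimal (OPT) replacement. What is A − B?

Under FIFO: F F F F F F F F F F F . . . F F → 13 faults.
Under OPT: F F F . F F F . F F F . . . F F → 11 faults.
A − B = 13 − 11 = 2.

2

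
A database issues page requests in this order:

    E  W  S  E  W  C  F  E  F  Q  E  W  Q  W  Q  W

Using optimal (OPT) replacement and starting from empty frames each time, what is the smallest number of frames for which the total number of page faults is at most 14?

2

f=1: 16 faults
f=2: 8 faults
f=3: 6 faults
f=4: 6 faults
f=5: 6 faults
f=6: 6 faults
Smallest f with faults ≤ 14 is 2.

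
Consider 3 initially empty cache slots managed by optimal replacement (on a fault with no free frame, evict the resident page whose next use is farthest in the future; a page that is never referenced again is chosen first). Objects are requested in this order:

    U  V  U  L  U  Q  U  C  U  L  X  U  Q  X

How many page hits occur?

U → fault, frames [U]
V → fault, frames [U, V]
U → hit
L → fault, frames [U, V, L]
U → hit
Q → fault, evict V, frames [U, L, Q]
U → hit
C → fault, evict Q, frames [U, L, C]
U → hit
L → hit
X → fault, evict C, frames [U, L, X]
U → hit
Q → fault, evict L, frames [U, X, Q]
X → hit
Hits: 7.

7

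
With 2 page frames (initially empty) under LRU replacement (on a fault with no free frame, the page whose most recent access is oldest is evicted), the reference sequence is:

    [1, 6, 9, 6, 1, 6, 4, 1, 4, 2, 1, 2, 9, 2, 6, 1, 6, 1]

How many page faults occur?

11

1: miss, frames {1}
6: miss, frames {1,6}
9: miss, evict 1, frames {6,9}
6: hit
1: miss, evict 9, frames {6,1}
6: hit
4: miss, evict 1, frames {6,4}
1: miss, evict 6, frames {4,1}
4: hit
2: miss, evict 1, frames {4,2}
1: miss, evict 4, frames {2,1}
2: hit
9: miss, evict 1, frames {2,9}
2: hit
6: miss, evict 9, frames {2,6}
1: miss, evict 2, frames {6,1}
6: hit
1: hit
Page faults: 11.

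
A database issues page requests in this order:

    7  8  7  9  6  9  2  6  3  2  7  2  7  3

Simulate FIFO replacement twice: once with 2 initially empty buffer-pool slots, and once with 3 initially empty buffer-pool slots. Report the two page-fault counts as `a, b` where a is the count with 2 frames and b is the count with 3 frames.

9, 7

2 frames: F F . F F . F . F . F F . F → 9 faults.
3 frames: F F . F F . F . F . F . . . → 7 faults.
7 < 9: adding a frame reduced faults, as is typical.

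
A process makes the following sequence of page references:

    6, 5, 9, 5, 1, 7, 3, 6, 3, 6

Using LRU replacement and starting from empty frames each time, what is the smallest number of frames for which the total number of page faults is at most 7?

2

f=1: 10 faults
f=2: 7 faults
f=3: 7 faults
f=4: 7 faults
f=5: 7 faults
f=6: 6 faults
Smallest f with faults ≤ 7 is 2.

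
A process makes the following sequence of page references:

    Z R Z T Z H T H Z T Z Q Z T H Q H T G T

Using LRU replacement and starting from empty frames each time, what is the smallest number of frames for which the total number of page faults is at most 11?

f=1: 20 faults
f=2: 13 faults
f=3: 8 faults
f=4: 6 faults
f=5: 6 faults
f=6: 6 faults
Smallest f with faults ≤ 11 is 3.

3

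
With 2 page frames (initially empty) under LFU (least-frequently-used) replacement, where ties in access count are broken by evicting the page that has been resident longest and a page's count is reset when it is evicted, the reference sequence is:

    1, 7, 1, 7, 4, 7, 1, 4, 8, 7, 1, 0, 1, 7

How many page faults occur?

1: miss, frames (1)
7: miss, frames (1 7)
1: hit
7: hit
4: miss, evict 1, frames (7 4)
7: hit
1: miss, evict 4, frames (7 1)
4: miss, evict 1, frames (7 4)
8: miss, evict 4, frames (7 8)
7: hit
1: miss, evict 8, frames (7 1)
0: miss, evict 1, frames (7 0)
1: miss, evict 0, frames (7 1)
7: hit
Page faults: 9.

9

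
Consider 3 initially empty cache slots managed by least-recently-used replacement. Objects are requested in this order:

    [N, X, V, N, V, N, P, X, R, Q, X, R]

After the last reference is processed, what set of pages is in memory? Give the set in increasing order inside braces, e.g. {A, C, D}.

N: fault, frames (N)
X: fault, frames (N X)
V: fault, frames (N X V)
N: hit
V: hit
N: hit
P: fault, evict X, frames (V N P)
X: fault, evict V, frames (N P X)
R: fault, evict N, frames (P X R)
Q: fault, evict P, frames (X R Q)
X: hit
R: hit

{Q, R, X}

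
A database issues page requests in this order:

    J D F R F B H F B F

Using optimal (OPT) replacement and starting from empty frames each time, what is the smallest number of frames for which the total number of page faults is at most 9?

2

f=1: 10 faults
f=2: 7 faults
f=3: 6 faults
f=4: 6 faults
f=5: 6 faults
f=6: 6 faults
Smallest f with faults ≤ 9 is 2.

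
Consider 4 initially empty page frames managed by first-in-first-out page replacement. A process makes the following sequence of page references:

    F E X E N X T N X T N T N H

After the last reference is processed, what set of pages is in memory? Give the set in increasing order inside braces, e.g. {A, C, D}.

{H, N, T, X}

F -> fault, frames (F)
E -> fault, frames (F E)
X -> fault, frames (F E X)
E -> hit
N -> fault, frames (F E X N)
X -> hit
T -> fault, evict F, frames (E X N T)
N -> hit
X -> hit
T -> hit
N -> hit
T -> hit
N -> hit
H -> fault, evict E, frames (X N T H)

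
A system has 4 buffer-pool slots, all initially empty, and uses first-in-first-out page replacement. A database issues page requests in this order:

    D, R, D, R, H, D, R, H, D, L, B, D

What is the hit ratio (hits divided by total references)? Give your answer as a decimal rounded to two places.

0.50

D -> miss, frames [D]
R -> miss, frames [D, R]
D -> hit
R -> hit
H -> miss, frames [D, R, H]
D -> hit
R -> hit
H -> hit
D -> hit
L -> miss, frames [D, R, H, L]
B -> miss, evict D, frames [R, H, L, B]
D -> miss, evict R, frames [H, L, B, D]
Hits: 6 of 12 references → 6/12 = 0.5000.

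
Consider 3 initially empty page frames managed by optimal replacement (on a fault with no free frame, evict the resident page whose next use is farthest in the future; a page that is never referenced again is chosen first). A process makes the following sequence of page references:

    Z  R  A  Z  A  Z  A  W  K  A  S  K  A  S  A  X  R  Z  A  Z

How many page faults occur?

9

Z -> miss, frames {Z}
R -> miss, frames {Z,R}
A -> miss, frames {Z,R,A}
Z -> hit
A -> hit
Z -> hit
A -> hit
W -> miss, evict Z, frames {R,A,W}
K -> miss, evict W, frames {R,A,K}
A -> hit
S -> miss, evict R, frames {A,K,S}
K -> hit
A -> hit
S -> hit
A -> hit
X -> miss, evict S, frames {A,K,X}
R -> miss, evict X, frames {A,K,R}
Z -> miss, evict R, frames {A,K,Z}
A -> hit
Z -> hit
Page faults: 9.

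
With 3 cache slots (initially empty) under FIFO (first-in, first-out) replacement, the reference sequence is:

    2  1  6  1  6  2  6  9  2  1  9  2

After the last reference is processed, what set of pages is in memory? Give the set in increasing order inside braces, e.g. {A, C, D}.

2 → miss, frames {2}
1 → miss, frames {2,1}
6 → miss, frames {2,1,6}
1 → hit
6 → hit
2 → hit
6 → hit
9 → miss, evict 2, frames {1,6,9}
2 → miss, evict 1, frames {6,9,2}
1 → miss, evict 6, frames {9,2,1}
9 → hit
2 → hit

{1, 2, 9}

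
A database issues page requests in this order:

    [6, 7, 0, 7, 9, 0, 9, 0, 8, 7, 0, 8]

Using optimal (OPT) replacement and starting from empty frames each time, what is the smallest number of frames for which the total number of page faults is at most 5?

f=1: 12 faults
f=2: 7 faults
f=3: 5 faults
f=4: 5 faults
f=5: 5 faults
Smallest f with faults ≤ 5 is 3.

3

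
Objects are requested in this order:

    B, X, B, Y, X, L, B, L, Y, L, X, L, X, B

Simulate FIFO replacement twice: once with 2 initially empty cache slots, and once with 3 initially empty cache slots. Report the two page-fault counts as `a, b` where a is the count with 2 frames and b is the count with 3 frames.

9, 6

2 frames: F F . F . F F . F F F . . F → 9 faults.
3 frames: F F . F . F F . . . F . . . → 6 faults.
6 < 9: adding a frame reduced faults, as is typical.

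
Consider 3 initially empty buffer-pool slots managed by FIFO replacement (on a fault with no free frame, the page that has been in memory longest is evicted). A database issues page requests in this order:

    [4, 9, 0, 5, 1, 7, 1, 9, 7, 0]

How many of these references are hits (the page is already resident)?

4 -> miss, frames {4}
9 -> miss, frames {4,9}
0 -> miss, frames {4,9,0}
5 -> miss, evict 4, frames {9,0,5}
1 -> miss, evict 9, frames {0,5,1}
7 -> miss, evict 0, frames {5,1,7}
1 -> hit
9 -> miss, evict 5, frames {1,7,9}
7 -> hit
0 -> miss, evict 1, frames {7,9,0}
Hits: 2.

2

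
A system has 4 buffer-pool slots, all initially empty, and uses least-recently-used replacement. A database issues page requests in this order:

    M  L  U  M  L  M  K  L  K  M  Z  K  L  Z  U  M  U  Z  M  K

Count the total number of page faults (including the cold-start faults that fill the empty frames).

8

M → miss, frames [M]
L → miss, frames [M, L]
U → miss, frames [M, L, U]
M → hit
L → hit
M → hit
K → miss, frames [U, L, M, K]
L → hit
K → hit
M → hit
Z → miss, evict U, frames [L, K, M, Z]
K → hit
L → hit
Z → hit
U → miss, evict M, frames [K, L, Z, U]
M → miss, evict K, frames [L, Z, U, M]
U → hit
Z → hit
M → hit
K → miss, evict L, frames [U, Z, M, K]
Page faults: 8.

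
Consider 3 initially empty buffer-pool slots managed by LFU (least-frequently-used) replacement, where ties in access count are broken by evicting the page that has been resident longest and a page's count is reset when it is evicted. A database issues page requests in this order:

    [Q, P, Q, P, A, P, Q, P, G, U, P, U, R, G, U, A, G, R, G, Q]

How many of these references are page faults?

12

Q -> fault, frames [Q]
P -> fault, frames [Q, P]
Q -> hit
P -> hit
A -> fault, frames [Q, P, A]
P -> hit
Q -> hit
P -> hit
G -> fault, evict A, frames [Q, P, G]
U -> fault, evict G, frames [Q, P, U]
P -> hit
U -> hit
R -> fault, evict U, frames [Q, P, R]
G -> fault, evict R, frames [Q, P, G]
U -> fault, evict G, frames [Q, P, U]
A -> fault, evict U, frames [Q, P, A]
G -> fault, evict A, frames [Q, P, G]
R -> fault, evict G, frames [Q, P, R]
G -> fault, evict R, frames [Q, P, G]
Q -> hit
Page faults: 12.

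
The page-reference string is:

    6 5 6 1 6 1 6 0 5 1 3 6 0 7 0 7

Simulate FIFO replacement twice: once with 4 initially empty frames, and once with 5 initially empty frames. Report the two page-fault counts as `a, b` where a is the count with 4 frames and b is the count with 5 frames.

4 frames: F F . F . . . F . . F F . F . . → 7 faults.
5 frames: F F . F . . . F . . F . . F . . → 6 faults.
6 < 7: adding a frame reduced faults, as is typical.

7, 6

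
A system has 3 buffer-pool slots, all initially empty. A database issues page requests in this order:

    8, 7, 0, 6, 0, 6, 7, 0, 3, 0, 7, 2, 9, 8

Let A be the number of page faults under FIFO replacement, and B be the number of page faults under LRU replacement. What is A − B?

1

Under FIFO: F F F F . . . . F . F F F F → 9 faults.
Under LRU: F F F F . . . . F . . F F F → 8 faults.
A − B = 9 − 8 = 1.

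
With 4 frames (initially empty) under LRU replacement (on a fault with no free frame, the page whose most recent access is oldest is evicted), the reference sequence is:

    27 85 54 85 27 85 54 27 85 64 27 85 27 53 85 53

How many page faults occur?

5

27 -> miss, frames {27}
85 -> miss, frames {27,85}
54 -> miss, frames {27,85,54}
85 -> hit
27 -> hit
85 -> hit
54 -> hit
27 -> hit
85 -> hit
64 -> miss, frames {54,27,85,64}
27 -> hit
85 -> hit
27 -> hit
53 -> miss, evict 54, frames {64,85,27,53}
85 -> hit
53 -> hit
Page faults: 5.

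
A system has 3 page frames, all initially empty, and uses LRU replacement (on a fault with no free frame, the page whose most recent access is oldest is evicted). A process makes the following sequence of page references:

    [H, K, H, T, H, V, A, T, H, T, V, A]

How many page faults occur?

H -> miss, frames {H}
K -> miss, frames {H,K}
H -> hit
T -> miss, frames {K,H,T}
H -> hit
V -> miss, evict K, frames {T,H,V}
A -> miss, evict T, frames {H,V,A}
T -> miss, evict H, frames {V,A,T}
H -> miss, evict V, frames {A,T,H}
T -> hit
V -> miss, evict A, frames {H,T,V}
A -> miss, evict H, frames {T,V,A}
Page faults: 9.

9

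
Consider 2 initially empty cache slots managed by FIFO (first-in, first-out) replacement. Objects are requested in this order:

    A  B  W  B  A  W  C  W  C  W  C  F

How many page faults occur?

A -> miss, frames (A)
B -> miss, frames (A B)
W -> miss, evict A, frames (B W)
B -> hit
A -> miss, evict B, frames (W A)
W -> hit
C -> miss, evict W, frames (A C)
W -> miss, evict A, frames (C W)
C -> hit
W -> hit
C -> hit
F -> miss, evict C, frames (W F)
Page faults: 7.

7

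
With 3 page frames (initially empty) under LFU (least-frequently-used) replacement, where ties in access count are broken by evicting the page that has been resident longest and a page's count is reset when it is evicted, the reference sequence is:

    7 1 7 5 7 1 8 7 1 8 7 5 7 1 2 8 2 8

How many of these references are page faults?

7: fault, frames (7)
1: fault, frames (7 1)
7: hit
5: fault, frames (7 1 5)
7: hit
1: hit
8: fault, evict 5, frames (7 1 8)
7: hit
1: hit
8: hit
7: hit
5: fault, evict 8, frames (7 1 5)
7: hit
1: hit
2: fault, evict 5, frames (7 1 2)
8: fault, evict 2, frames (7 1 8)
2: fault, evict 8, frames (7 1 2)
8: fault, evict 2, frames (7 1 8)
Page faults: 9.

9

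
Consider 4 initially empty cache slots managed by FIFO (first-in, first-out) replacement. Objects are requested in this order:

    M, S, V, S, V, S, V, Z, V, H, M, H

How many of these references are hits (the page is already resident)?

M → fault, frames [M]
S → fault, frames [M, S]
V → fault, frames [M, S, V]
S → hit
V → hit
S → hit
V → hit
Z → fault, frames [M, S, V, Z]
V → hit
H → fault, evict M, frames [S, V, Z, H]
M → fault, evict S, frames [V, Z, H, M]
H → hit
Hits: 6.

6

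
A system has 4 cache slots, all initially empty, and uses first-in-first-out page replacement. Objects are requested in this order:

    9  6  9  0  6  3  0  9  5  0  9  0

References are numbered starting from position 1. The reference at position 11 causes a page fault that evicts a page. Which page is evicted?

6

pos 1: 9 -> miss, frames [9]
pos 2: 6 -> miss, frames [9, 6]
pos 3: 9 -> hit
pos 4: 0 -> miss, frames [9, 6, 0]
pos 5: 6 -> hit
pos 6: 3 -> miss, frames [9, 6, 0, 3]
pos 7: 0 -> hit
pos 8: 9 -> hit
pos 9: 5 -> miss, evict 9, frames [6, 0, 3, 5]
pos 10: 0 -> hit
pos 11: 9 -> miss, evict 6, frames [0, 3, 5, 9]
At position 11, page 6 is evicted.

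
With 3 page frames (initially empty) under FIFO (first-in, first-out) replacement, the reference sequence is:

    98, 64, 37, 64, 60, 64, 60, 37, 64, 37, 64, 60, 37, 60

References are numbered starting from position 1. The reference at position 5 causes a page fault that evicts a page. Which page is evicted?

98

pos 1: 98 -> miss, frames [98]
pos 2: 64 -> miss, frames [98, 64]
pos 3: 37 -> miss, frames [98, 64, 37]
pos 4: 64 -> hit
pos 5: 60 -> miss, evict 98, frames [64, 37, 60]
At position 5, page 98 is evicted.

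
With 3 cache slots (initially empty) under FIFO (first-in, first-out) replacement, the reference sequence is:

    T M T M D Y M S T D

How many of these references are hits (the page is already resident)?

T -> fault, frames [T]
M -> fault, frames [T, M]
T -> hit
M -> hit
D -> fault, frames [T, M, D]
Y -> fault, evict T, frames [M, D, Y]
M -> hit
S -> fault, evict M, frames [D, Y, S]
T -> fault, evict D, frames [Y, S, T]
D -> fault, evict Y, frames [S, T, D]
Hits: 3.

3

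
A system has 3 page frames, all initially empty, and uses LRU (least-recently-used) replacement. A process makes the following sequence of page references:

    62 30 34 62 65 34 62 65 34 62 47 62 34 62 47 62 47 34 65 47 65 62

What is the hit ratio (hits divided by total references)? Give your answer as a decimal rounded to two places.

62 → fault, frames (62)
30 → fault, frames (62 30)
34 → fault, frames (62 30 34)
62 → hit
65 → fault, evict 30, frames (34 62 65)
34 → hit
62 → hit
65 → hit
34 → hit
62 → hit
47 → fault, evict 65, frames (34 62 47)
62 → hit
34 → hit
62 → hit
47 → hit
62 → hit
47 → hit
34 → hit
65 → fault, evict 62, frames (47 34 65)
47 → hit
65 → hit
62 → fault, evict 34, frames (47 65 62)
Hits: 15 of 22 references → 15/22 = 0.6818.

0.68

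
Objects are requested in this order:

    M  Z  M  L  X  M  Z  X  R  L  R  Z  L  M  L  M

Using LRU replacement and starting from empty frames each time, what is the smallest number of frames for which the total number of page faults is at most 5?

5

f=1: 16 faults
f=2: 12 faults
f=3: 9 faults
f=4: 7 faults
f=5: 5 faults
Smallest f with faults ≤ 5 is 5.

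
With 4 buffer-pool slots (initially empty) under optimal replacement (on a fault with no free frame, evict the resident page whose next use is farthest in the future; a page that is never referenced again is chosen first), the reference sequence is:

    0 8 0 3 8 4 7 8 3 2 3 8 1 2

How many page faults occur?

7

0: fault, frames [0]
8: fault, frames [0, 8]
0: hit
3: fault, frames [0, 8, 3]
8: hit
4: fault, frames [0, 8, 3, 4]
7: fault, evict 4, frames [0, 8, 3, 7]
8: hit
3: hit
2: fault, evict 7, frames [0, 8, 3, 2]
3: hit
8: hit
1: fault, evict 3, frames [0, 8, 2, 1]
2: hit
Page faults: 7.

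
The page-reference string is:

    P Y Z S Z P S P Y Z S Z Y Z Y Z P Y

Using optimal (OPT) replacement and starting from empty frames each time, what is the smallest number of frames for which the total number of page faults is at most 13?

2

f=1: 18 faults
f=2: 9 faults
f=3: 6 faults
f=4: 4 faults
Smallest f with faults ≤ 13 is 2.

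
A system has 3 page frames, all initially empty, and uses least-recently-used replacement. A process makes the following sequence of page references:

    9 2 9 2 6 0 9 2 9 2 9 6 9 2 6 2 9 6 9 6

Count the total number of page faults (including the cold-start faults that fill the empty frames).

9 -> fault, frames {9}
2 -> fault, frames {9,2}
9 -> hit
2 -> hit
6 -> fault, frames {9,2,6}
0 -> fault, evict 9, frames {2,6,0}
9 -> fault, evict 2, frames {6,0,9}
2 -> fault, evict 6, frames {0,9,2}
9 -> hit
2 -> hit
9 -> hit
6 -> fault, evict 0, frames {2,9,6}
9 -> hit
2 -> hit
6 -> hit
2 -> hit
9 -> hit
6 -> hit
9 -> hit
6 -> hit
Page faults: 7.

7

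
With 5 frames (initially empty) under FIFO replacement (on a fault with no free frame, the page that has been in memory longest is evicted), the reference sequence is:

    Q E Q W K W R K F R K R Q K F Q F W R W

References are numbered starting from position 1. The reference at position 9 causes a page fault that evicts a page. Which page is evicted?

Q

pos 1: Q → miss, frames [Q]
pos 2: E → miss, frames [Q, E]
pos 3: Q → hit
pos 4: W → miss, frames [Q, E, W]
pos 5: K → miss, frames [Q, E, W, K]
pos 6: W → hit
pos 7: R → miss, frames [Q, E, W, K, R]
pos 8: K → hit
pos 9: F → miss, evict Q, frames [E, W, K, R, F]
At position 9, page Q is evicted.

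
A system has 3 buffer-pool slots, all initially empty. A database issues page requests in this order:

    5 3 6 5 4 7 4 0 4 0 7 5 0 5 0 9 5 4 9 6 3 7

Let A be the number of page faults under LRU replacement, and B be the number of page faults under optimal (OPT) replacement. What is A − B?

Under LRU: F F F . F F . F . . . F . . . F . F . F F F → 12 faults.
Under OPT: F F F . F F . F . . . F . . . F . . . F F F → 11 faults.
A − B = 12 − 11 = 1.

1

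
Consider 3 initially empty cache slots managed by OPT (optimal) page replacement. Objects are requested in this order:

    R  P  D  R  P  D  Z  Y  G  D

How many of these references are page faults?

R: miss, frames {R}
P: miss, frames {R,P}
D: miss, frames {R,P,D}
R: hit
P: hit
D: hit
Z: miss, evict P, frames {R,D,Z}
Y: miss, evict Z, frames {R,D,Y}
G: miss, evict Y, frames {R,D,G}
D: hit
Page faults: 6.

6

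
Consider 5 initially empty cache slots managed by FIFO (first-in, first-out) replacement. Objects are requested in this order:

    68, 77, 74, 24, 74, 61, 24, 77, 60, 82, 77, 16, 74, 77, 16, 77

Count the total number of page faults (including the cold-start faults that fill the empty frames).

10

68 -> fault, frames {68}
77 -> fault, frames {68,77}
74 -> fault, frames {68,77,74}
24 -> fault, frames {68,77,74,24}
74 -> hit
61 -> fault, frames {68,77,74,24,61}
24 -> hit
77 -> hit
60 -> fault, evict 68, frames {77,74,24,61,60}
82 -> fault, evict 77, frames {74,24,61,60,82}
77 -> fault, evict 74, frames {24,61,60,82,77}
16 -> fault, evict 24, frames {61,60,82,77,16}
74 -> fault, evict 61, frames {60,82,77,16,74}
77 -> hit
16 -> hit
77 -> hit
Page faults: 10.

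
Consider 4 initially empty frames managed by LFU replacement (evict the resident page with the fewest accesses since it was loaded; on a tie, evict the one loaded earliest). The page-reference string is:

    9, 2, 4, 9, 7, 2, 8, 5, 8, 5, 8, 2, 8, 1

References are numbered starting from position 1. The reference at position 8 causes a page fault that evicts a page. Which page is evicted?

7

pos 1: 9 -> miss, frames [9]
pos 2: 2 -> miss, frames [9, 2]
pos 3: 4 -> miss, frames [9, 2, 4]
pos 4: 9 -> hit
pos 5: 7 -> miss, frames [9, 2, 4, 7]
pos 6: 2 -> hit
pos 7: 8 -> miss, evict 4, frames [9, 2, 7, 8]
pos 8: 5 -> miss, evict 7, frames [9, 2, 8, 5]
At position 8, page 7 is evicted.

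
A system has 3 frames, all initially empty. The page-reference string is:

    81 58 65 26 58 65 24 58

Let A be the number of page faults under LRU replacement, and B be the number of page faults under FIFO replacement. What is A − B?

Under LRU: F F F F . . F . → 5 faults.
Under FIFO: F F F F . . F F → 6 faults.
A − B = 5 − 6 = -1.

-1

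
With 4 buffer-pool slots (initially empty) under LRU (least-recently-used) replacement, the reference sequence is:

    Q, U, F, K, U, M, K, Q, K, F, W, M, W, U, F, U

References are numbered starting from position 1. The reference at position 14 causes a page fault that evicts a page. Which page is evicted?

pos 1: Q → miss, frames [Q]
pos 2: U → miss, frames [Q, U]
pos 3: F → miss, frames [Q, U, F]
pos 4: K → miss, frames [Q, U, F, K]
pos 5: U → hit
pos 6: M → miss, evict Q, frames [F, K, U, M]
pos 7: K → hit
pos 8: Q → miss, evict F, frames [U, M, K, Q]
pos 9: K → hit
pos 10: F → miss, evict U, frames [M, Q, K, F]
pos 11: W → miss, evict M, frames [Q, K, F, W]
pos 12: M → miss, evict Q, frames [K, F, W, M]
pos 13: W → hit
pos 14: U → miss, evict K, frames [F, M, W, U]
At position 14, page K is evicted.

K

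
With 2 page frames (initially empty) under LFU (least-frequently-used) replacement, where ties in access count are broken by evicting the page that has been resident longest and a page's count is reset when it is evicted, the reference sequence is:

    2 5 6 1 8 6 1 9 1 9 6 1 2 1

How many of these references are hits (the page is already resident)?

2: miss, frames {2}
5: miss, frames {2,5}
6: miss, evict 2, frames {5,6}
1: miss, evict 5, frames {6,1}
8: miss, evict 6, frames {1,8}
6: miss, evict 1, frames {8,6}
1: miss, evict 8, frames {6,1}
9: miss, evict 6, frames {1,9}
1: hit
9: hit
6: miss, evict 1, frames {9,6}
1: miss, evict 6, frames {9,1}
2: miss, evict 1, frames {9,2}
1: miss, evict 2, frames {9,1}
Hits: 2.

2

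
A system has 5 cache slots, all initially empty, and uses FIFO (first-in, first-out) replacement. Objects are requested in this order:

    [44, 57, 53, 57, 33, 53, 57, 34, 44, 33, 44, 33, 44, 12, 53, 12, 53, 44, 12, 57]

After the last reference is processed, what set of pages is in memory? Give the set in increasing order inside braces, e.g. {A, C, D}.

{12, 33, 34, 44, 57}

44 → fault, frames [44]
57 → fault, frames [44, 57]
53 → fault, frames [44, 57, 53]
57 → hit
33 → fault, frames [44, 57, 53, 33]
53 → hit
57 → hit
34 → fault, frames [44, 57, 53, 33, 34]
44 → hit
33 → hit
44 → hit
33 → hit
44 → hit
12 → fault, evict 44, frames [57, 53, 33, 34, 12]
53 → hit
12 → hit
53 → hit
44 → fault, evict 57, frames [53, 33, 34, 12, 44]
12 → hit
57 → fault, evict 53, frames [33, 34, 12, 44, 57]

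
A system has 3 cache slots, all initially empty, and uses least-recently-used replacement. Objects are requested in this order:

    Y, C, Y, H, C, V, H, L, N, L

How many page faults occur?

6

Y: fault, frames (Y)
C: fault, frames (Y C)
Y: hit
H: fault, frames (C Y H)
C: hit
V: fault, evict Y, frames (H C V)
H: hit
L: fault, evict C, frames (V H L)
N: fault, evict V, frames (H L N)
L: hit
Page faults: 6.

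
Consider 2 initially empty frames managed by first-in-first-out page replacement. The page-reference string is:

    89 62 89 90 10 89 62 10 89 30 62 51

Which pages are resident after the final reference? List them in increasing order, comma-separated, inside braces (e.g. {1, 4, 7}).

89: fault, frames [89]
62: fault, frames [89, 62]
89: hit
90: fault, evict 89, frames [62, 90]
10: fault, evict 62, frames [90, 10]
89: fault, evict 90, frames [10, 89]
62: fault, evict 10, frames [89, 62]
10: fault, evict 89, frames [62, 10]
89: fault, evict 62, frames [10, 89]
30: fault, evict 10, frames [89, 30]
62: fault, evict 89, frames [30, 62]
51: fault, evict 30, frames [62, 51]

{51, 62}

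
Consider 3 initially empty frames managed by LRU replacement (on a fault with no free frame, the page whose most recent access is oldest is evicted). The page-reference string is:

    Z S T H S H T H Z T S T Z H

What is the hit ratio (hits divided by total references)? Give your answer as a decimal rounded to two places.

0.50

Z -> miss, frames {Z}
S -> miss, frames {Z,S}
T -> miss, frames {Z,S,T}
H -> miss, evict Z, frames {S,T,H}
S -> hit
H -> hit
T -> hit
H -> hit
Z -> miss, evict S, frames {T,H,Z}
T -> hit
S -> miss, evict H, frames {Z,T,S}
T -> hit
Z -> hit
H -> miss, evict S, frames {T,Z,H}
Hits: 7 of 14 references → 7/14 = 0.5000.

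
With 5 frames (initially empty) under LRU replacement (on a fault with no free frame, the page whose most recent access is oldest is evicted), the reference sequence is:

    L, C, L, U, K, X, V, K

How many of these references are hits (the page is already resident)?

2

L: fault, frames [L]
C: fault, frames [L, C]
L: hit
U: fault, frames [C, L, U]
K: fault, frames [C, L, U, K]
X: fault, frames [C, L, U, K, X]
V: fault, evict C, frames [L, U, K, X, V]
K: hit
Hits: 2.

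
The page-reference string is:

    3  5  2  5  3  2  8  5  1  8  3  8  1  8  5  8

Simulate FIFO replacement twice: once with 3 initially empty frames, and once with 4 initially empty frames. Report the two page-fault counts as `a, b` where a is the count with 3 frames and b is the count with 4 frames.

8, 7

3 frames: F F F . . . F . F . F . . . F F → 8 faults.
4 frames: F F F . . . F . F . F . . . F . → 7 faults.
7 < 8: adding a frame reduced faults, as is typical.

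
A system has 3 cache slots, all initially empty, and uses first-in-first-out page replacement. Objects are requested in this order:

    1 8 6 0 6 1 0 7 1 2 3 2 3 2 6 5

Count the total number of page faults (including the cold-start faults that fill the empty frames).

10

1 → miss, frames {1}
8 → miss, frames {1,8}
6 → miss, frames {1,8,6}
0 → miss, evict 1, frames {8,6,0}
6 → hit
1 → miss, evict 8, frames {6,0,1}
0 → hit
7 → miss, evict 6, frames {0,1,7}
1 → hit
2 → miss, evict 0, frames {1,7,2}
3 → miss, evict 1, frames {7,2,3}
2 → hit
3 → hit
2 → hit
6 → miss, evict 7, frames {2,3,6}
5 → miss, evict 2, frames {3,6,5}
Page faults: 10.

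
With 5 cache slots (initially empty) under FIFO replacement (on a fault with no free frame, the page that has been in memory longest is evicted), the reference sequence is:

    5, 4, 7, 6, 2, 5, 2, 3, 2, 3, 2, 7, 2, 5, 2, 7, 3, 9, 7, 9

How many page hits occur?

5 → miss, frames {5}
4 → miss, frames {5,4}
7 → miss, frames {5,4,7}
6 → miss, frames {5,4,7,6}
2 → miss, frames {5,4,7,6,2}
5 → hit
2 → hit
3 → miss, evict 5, frames {4,7,6,2,3}
2 → hit
3 → hit
2 → hit
7 → hit
2 → hit
5 → miss, evict 4, frames {7,6,2,3,5}
2 → hit
7 → hit
3 → hit
9 → miss, evict 7, frames {6,2,3,5,9}
7 → miss, evict 6, frames {2,3,5,9,7}
9 → hit
Hits: 11.

11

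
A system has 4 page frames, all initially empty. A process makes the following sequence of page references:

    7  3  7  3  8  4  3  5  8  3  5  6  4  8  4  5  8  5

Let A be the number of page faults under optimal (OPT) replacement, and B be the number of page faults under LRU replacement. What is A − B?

-2

Under OPT: F F . . F F . F . . . F . . . . . . → 6 faults.
Under LRU: F F . . F F . F . . . F F F . . . . → 8 faults.
A − B = 6 − 8 = -2.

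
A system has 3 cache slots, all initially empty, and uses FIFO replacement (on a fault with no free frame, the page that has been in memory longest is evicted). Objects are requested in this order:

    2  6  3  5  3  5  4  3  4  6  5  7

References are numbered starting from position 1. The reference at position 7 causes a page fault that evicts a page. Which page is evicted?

pos 1: 2: fault, frames [2]
pos 2: 6: fault, frames [2, 6]
pos 3: 3: fault, frames [2, 6, 3]
pos 4: 5: fault, evict 2, frames [6, 3, 5]
pos 5: 3: hit
pos 6: 5: hit
pos 7: 4: fault, evict 6, frames [3, 5, 4]
At position 7, page 6 is evicted.

6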